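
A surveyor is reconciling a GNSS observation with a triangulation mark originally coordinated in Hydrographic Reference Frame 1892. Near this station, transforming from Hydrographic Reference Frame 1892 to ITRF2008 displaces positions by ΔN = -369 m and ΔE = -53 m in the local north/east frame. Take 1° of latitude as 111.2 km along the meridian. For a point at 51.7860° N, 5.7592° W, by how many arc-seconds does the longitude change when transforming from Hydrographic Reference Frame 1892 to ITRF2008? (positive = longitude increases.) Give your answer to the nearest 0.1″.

At latitude 51.7860°, cos φ = 0.618600.
1° of longitude at this latitude = 111.2 × cos φ = 68.79 km, so Δλ = -53.0 / 68788.4 = -0.0007705° = -2.774″.

Δλ = -2.8″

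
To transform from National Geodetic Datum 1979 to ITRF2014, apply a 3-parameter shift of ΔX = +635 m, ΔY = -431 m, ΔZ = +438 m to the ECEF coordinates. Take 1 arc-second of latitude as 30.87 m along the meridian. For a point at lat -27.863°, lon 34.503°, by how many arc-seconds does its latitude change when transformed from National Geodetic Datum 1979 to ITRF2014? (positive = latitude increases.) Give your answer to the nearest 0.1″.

Δφ = 16.8″

sin φ = -0.467359, cos φ = 0.884068, sin λ = 0.566449, cos λ = 0.824097.
North component: ΔN = −sin φ cos λ·ΔX − sin φ sin λ·ΔY + cos φ·ΔZ = −(-0.467359)(0.824097)(635) − (-0.467359)(0.566449)(-431) + (0.884068)(438) = 517.69 m.
1° of latitude spans 3600 × 30.87 = 111132 m, so Δφ = 517.69 / 111132 × 3600 = 16.770″.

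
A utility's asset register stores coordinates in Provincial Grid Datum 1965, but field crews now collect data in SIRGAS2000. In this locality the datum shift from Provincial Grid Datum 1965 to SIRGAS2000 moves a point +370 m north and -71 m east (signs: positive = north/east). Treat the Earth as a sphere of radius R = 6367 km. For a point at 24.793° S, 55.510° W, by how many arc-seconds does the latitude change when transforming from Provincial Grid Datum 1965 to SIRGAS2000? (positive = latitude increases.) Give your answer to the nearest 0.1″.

On a sphere of radius R, 1 rad of latitude = R, so Δφ = ΔN / R = 370.0 / 6367000 = 5.8112e-05 rad = 11.986″.

Δφ = 12.0″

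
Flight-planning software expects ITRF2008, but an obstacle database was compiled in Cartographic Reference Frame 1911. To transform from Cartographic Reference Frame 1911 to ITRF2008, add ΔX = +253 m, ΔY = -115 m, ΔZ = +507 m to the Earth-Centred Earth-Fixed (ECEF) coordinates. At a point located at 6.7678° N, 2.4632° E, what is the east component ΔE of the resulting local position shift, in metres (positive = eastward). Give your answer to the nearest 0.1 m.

ΔE = -125.8 m

The local east axis at (φ, λ) is (−sin λ, cos λ, 0), so ΔE = −sin(2.4632°)·253 + cos(2.4632°)·(-115) = -125.77 m.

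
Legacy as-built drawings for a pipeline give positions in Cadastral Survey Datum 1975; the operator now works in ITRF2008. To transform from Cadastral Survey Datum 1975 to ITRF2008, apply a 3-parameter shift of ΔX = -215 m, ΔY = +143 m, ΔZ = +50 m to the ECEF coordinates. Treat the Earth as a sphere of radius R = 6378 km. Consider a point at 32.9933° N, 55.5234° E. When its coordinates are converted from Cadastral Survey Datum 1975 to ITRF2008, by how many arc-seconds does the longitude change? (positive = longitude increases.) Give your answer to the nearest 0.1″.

sin φ = 0.544541, cos φ = 0.838734, sin λ = 0.824357, cos λ = 0.566070.
East component: ΔE = −sin λ·ΔX + cos λ·ΔY = −(0.824357)(-215) + (0.566070)(143) = 258.18 m.
1° of latitude spans πR/180 = 111317 m; at latitude φ, 1° of longitude spans that × cos φ = 93365.5 m, so Δλ = 258.18 / 93365.5 × 3600 = 9.955″.

Δλ = 10.0″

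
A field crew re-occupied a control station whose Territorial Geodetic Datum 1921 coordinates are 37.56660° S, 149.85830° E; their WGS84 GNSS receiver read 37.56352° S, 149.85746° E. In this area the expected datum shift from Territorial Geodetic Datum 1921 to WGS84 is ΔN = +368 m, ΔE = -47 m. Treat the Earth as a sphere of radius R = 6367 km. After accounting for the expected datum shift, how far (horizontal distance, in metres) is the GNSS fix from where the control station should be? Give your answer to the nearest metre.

Observed coordinate differences: Δφ = +0.00308°, Δλ = -0.00084°.
Converting to metres (1° lat = 111125 m, cos φ = 0.792645): observed ΔN = 342.3 m, observed ΔE = -74.0 m.
Subtracting the expected shift leaves a residual of 342.3 − (368) = -25.7 m north and -74.0 − (-47) = -27.0 m east.
Residual distance = √((-25.7)² + (-27.0)²) = 37.3 m.

37 m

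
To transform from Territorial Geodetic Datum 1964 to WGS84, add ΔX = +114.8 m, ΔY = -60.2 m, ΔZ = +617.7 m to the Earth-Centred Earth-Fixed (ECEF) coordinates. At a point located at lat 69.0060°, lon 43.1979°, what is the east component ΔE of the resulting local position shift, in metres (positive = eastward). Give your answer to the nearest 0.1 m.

ΔE = -122.5 m

The local east axis at (φ, λ) is (−sin λ, cos λ, 0), so ΔE = −sin(43.1979°)·114.8 + cos(43.1979°)·(-60.2) = -122.47 m.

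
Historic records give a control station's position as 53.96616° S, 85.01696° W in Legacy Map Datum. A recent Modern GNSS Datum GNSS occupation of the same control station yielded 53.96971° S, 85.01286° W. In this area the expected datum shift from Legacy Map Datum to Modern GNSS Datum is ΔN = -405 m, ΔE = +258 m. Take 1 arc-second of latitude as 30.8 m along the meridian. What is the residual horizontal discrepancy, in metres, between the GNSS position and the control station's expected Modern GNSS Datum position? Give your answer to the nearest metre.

15 m

Observed coordinate differences: Δφ = -0.00355°, Δλ = +0.00410°.
Converting to metres (1° lat = 110880 m, cos φ = 0.588263): observed ΔN = -393.6 m, observed ΔE = 267.4 m.
Subtracting the expected shift leaves a residual of -393.6 − (-405) = 11.4 m north and 267.4 − (258) = 9.4 m east.
Residual distance = √(11.4² + 9.4²) = 14.8 m.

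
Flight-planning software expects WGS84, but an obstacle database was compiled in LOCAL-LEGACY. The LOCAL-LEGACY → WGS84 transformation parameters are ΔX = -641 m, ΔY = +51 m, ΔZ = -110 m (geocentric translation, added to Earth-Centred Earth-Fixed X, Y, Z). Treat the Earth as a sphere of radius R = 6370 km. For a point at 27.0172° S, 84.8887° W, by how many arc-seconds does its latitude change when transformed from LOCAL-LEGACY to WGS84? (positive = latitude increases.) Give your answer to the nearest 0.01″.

Δφ = -4.76″

sin φ = -0.454258, cos φ = 0.890870, sin λ = -0.996024, cos λ = 0.089091.
North component: ΔN = −sin φ cos λ·ΔX − sin φ sin λ·ΔY + cos φ·ΔZ = −(-0.454258)(0.089091)(-641) − (-0.454258)(-0.996024)(51) + (0.890870)(-110) = -147.01 m.
1° of latitude spans πR/180 = 111177 m, so Δφ = -147.01 / 111177 × 3600 = -4.760″.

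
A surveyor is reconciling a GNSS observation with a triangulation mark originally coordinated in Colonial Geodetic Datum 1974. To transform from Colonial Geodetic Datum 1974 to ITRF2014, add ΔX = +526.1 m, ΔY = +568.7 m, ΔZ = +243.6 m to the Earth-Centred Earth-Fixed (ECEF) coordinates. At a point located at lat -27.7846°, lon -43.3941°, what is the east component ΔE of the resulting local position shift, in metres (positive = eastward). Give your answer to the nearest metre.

At φ = -27.7846°, λ = -43.3941°: sin φ = -0.466149, cos φ = 0.884706, sin λ = -0.687013, cos λ = 0.726645.
ΔE = −sin λ·ΔX + cos λ·ΔY = −(-0.687013)·(526.1) + (0.726645)·(568.7) = 774.68 m.

ΔE = 775 m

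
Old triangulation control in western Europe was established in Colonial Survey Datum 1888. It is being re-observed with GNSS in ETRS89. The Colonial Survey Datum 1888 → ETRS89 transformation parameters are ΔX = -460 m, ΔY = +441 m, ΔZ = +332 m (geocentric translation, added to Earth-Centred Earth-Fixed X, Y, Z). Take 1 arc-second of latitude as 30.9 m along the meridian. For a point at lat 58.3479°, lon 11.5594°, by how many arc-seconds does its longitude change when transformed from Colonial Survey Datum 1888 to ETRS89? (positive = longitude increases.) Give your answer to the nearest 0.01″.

Δλ = 32.33″

sin φ = 0.851250, cos φ = 0.524760, sin λ = 0.200384, cos λ = 0.979717.
East component: ΔE = −sin λ·ΔX + cos λ·ΔY = −(0.200384)(-460) + (0.979717)(441) = 524.23 m.
1° of latitude spans 3600 × 30.90 = 111240 m; at latitude φ, 1° of longitude spans that × cos φ = 58374.3 m, so Δλ = 524.23 / 58374.3 × 3600 = 32.330″.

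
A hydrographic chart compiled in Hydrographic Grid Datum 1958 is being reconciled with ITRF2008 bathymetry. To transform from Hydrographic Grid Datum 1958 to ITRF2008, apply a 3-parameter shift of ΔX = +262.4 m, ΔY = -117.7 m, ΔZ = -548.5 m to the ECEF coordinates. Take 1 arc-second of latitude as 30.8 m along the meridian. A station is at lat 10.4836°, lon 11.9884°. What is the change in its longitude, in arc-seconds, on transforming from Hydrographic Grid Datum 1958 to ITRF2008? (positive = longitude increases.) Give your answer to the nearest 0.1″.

sin φ = 0.181954, cos φ = 0.983307, sin λ = 0.207714, cos λ = 0.978190.
East component: ΔE = −sin λ·ΔX + cos λ·ΔY = −(0.207714)(262.4) + (0.978190)(-117.7) = -169.64 m.
1° of latitude spans 3600 × 30.80 = 110880 m; at latitude φ, 1° of longitude spans that × cos φ = 109029.1 m, so Δλ = -169.64 / 109029.1 × 3600 = -5.601″.

Δλ = -5.6″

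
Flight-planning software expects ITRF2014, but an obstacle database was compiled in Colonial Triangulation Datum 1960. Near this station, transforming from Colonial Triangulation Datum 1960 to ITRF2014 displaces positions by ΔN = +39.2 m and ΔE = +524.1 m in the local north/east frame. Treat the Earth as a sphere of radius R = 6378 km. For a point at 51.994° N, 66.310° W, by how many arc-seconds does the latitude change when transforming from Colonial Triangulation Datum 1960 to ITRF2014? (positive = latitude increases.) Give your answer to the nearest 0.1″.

On a sphere of radius R, 1 rad of latitude = R, so Δφ = ΔN / R = 39.2 / 6378000 = 6.1461e-06 rad = 1.268″.

Δφ = 1.3″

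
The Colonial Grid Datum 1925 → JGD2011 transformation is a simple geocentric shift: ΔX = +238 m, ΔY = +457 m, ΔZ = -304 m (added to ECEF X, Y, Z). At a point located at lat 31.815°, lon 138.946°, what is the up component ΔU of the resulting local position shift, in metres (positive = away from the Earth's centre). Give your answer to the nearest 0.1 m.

The local up (radial) axis is (cos φ cos λ, cos φ sin λ, sin φ), giving ΔU = -152.509 + 255.049 − 160.262 = -57.72 m.

ΔU = -57.7 m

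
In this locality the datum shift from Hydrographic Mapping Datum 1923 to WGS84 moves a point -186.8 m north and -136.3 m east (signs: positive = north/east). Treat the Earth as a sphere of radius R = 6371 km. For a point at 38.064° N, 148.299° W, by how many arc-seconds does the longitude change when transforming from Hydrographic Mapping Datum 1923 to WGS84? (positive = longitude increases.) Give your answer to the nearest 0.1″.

Δλ = -5.6″

At latitude 38.064°, cos φ = 0.787323.
One radian of longitude at latitude φ spans R cos φ, so Δλ = ΔE / (R cos φ) = -136.3 / (6371000 × 0.787323) = -2.7173e-05 rad = -5.605″.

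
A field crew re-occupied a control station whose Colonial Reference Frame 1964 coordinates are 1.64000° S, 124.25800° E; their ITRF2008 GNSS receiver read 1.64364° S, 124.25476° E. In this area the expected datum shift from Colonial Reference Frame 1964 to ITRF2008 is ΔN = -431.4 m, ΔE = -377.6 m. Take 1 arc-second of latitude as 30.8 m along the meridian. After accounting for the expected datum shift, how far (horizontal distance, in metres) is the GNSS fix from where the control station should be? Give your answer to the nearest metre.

Observed coordinate differences: Δφ = -0.00364°, Δλ = -0.00324°.
Converting to metres (1° lat = 110880 m, cos φ = 0.999590): observed ΔN = -403.6 m, observed ΔE = -359.1 m.
Subtracting the expected shift leaves a residual of -403.6 − (-431.4) = 27.8 m north and -359.1 − (-377.6) = 18.5 m east.
Residual distance = √(27.8² + 18.5²) = 33.4 m.

33 m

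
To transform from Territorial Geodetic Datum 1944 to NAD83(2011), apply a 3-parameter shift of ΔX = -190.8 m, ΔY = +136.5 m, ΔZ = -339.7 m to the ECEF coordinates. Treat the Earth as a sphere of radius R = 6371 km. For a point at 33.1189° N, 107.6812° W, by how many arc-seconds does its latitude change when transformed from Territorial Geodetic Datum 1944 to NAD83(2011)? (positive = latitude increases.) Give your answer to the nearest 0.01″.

Δφ = -7.94″

sin φ = 0.546378, cos φ = 0.837539, sin λ = -0.952761, cos λ = -0.303720.
North component: ΔN = −sin φ cos λ·ΔX − sin φ sin λ·ΔY + cos φ·ΔZ = −(0.546378)(-0.303720)(-190.8) − (0.546378)(-0.952761)(136.5) + (0.837539)(-339.7) = -245.12 m.
1° of latitude spans πR/180 = 111195 m, so Δφ = -245.12 / 111195 × 3600 = -7.936″.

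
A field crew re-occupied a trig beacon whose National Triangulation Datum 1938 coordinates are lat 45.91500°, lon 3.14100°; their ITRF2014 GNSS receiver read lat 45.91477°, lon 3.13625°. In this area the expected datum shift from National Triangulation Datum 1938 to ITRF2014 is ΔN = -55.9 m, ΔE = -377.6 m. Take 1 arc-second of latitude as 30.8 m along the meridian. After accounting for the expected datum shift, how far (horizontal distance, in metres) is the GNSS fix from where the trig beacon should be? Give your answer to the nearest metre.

Observed coordinate differences: Δφ = -0.00023°, Δλ = -0.00475°.
Converting to metres (1° lat = 110880 m, cos φ = 0.695725): observed ΔN = -25.5 m, observed ΔE = -366.4 m.
Subtracting the expected shift leaves a residual of -25.5 − (-55.9) = 30.4 m north and -366.4 − (-377.6) = 11.2 m east.
Residual distance = √(30.4² + 11.2²) = 32.4 m.

32 m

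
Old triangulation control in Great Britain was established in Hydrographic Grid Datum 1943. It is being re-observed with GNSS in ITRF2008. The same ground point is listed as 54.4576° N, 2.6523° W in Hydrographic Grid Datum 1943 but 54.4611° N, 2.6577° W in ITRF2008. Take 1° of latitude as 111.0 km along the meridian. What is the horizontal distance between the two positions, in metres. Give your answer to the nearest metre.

Δφ = 54.4611° − 54.4576° = +0.0035°; Δλ = -2.6577° − -2.6523° = -0.0054°.
ΔN = Δφ × 111000 = 388.5 m; ΔE = Δλ × 111000 × cos(54.4576°) = -0.0054 × 111000 × 0.581305 = -348.4 m.
Distance = √(ΔE² + ΔN²) = √((-348.4)² + 388.5²) = 521.9 m.

522 m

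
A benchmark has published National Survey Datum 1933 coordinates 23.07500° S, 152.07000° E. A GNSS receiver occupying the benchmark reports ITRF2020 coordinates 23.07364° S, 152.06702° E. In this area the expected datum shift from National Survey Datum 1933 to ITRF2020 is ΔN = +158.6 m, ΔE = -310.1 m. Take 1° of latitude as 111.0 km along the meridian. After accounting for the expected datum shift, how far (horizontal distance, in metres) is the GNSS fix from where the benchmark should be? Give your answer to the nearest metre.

Observed coordinate differences: Δφ = +0.00136°, Δλ = -0.00298°.
Converting to metres (1° lat = 111000 m, cos φ = 0.919993): observed ΔN = 151.0 m, observed ΔE = -304.3 m.
Subtracting the expected shift leaves a residual of 151.0 − (158.6) = -7.6 m north and -304.3 − (-310.1) = 5.8 m east.
Residual distance = √((-7.6)² + 5.8²) = 9.6 m.

10 m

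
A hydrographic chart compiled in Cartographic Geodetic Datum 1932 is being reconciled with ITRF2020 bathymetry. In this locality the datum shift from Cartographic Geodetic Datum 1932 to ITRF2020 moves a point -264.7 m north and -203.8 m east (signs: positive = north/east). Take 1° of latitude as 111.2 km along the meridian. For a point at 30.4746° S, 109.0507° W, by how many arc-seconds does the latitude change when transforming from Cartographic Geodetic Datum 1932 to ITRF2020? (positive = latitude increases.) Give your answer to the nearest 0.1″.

Δφ = -8.6″

1° of latitude = 111.2 km, so Δφ = -264.7 / 111200 = -0.0023804° = -8.569″.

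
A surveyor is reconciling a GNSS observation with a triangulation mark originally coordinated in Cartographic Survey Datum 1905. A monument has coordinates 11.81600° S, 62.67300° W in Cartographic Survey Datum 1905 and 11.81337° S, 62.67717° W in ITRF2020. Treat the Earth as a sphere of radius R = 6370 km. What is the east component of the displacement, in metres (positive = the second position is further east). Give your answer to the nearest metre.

Δφ = -11.81337° − -11.81600° = +0.00263°; Δλ = -62.67717° − -62.67300° = -0.00417°.
1° along a meridian = πR/180 = 111177 m.
ΔN = Δφ × 111177 = 292.4 m; ΔE = Δλ × 111177 × cos(-11.81600°) = -0.00417 × 111177 × 0.978810 = -453.8 m.

ΔE = -454 m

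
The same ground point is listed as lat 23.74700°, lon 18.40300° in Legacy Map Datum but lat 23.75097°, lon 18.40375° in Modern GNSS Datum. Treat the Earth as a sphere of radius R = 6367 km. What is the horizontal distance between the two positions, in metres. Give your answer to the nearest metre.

448 m

Δφ = 23.75097° − 23.74700° = +0.00397°; Δλ = 18.40375° − 18.40300° = +0.00075°.
1° along a meridian = πR/180 = 111125 m.
ΔN = Δφ × 111125 = 441.2 m; ΔE = Δλ × 111125 × cos(23.74700°) = +0.00075 × 111125 × 0.915333 = 76.3 m.
Distance = √(ΔE² + ΔN²) = √(76.3² + 441.2²) = 447.7 m.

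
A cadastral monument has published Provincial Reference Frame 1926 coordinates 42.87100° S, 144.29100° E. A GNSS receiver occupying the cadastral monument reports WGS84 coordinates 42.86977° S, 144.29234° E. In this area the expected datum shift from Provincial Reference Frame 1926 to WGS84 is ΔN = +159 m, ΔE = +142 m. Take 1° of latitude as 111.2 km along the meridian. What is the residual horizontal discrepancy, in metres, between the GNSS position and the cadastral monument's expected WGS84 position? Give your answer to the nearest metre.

Observed coordinate differences: Δφ = +0.00123°, Δλ = +0.00134°.
Converting to metres (1° lat = 111200 m, cos φ = 0.732887): observed ΔN = 136.8 m, observed ΔE = 109.2 m.
Subtracting the expected shift leaves a residual of 136.8 − (159) = -22.2 m north and 109.2 − (142) = -32.8 m east.
Residual distance = √((-22.2)² + (-32.8)²) = 39.6 m.

40 m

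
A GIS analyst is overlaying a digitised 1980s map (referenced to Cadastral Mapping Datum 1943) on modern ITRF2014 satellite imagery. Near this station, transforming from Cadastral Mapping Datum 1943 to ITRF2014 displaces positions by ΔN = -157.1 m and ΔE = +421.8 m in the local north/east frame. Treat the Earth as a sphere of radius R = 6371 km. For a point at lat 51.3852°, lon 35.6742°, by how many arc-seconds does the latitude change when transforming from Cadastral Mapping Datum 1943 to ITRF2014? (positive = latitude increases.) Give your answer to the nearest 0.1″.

On a sphere of radius R, 1 rad of latitude = R, so Δφ = ΔN / R = -157.1 / 6371000 = -2.4659e-05 rad = -5.086″.

Δφ = -5.1″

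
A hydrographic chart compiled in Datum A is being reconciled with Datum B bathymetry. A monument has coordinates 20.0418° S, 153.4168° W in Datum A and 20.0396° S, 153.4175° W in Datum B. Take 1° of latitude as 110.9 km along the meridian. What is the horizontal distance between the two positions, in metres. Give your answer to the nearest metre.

255 m

Δφ = -20.0396° − -20.0418° = +0.0022°; Δλ = -153.4175° − -153.4168° = -0.0007°.
ΔN = Δφ × 110900 = 244.0 m; ΔE = Δλ × 110900 × cos(-20.0418°) = -0.0007 × 110900 × 0.939443 = -72.9 m.
Distance = √(ΔE² + ΔN²) = √((-72.9)² + 244.0²) = 254.6 m.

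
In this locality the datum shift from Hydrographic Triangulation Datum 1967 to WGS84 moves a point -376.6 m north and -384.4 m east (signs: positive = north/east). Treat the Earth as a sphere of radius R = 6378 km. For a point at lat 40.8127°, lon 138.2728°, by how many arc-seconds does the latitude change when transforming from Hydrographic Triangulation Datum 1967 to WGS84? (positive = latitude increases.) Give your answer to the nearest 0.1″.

On a sphere of radius R, 1 rad of latitude = R, so Δφ = ΔN / R = -376.6 / 6378000 = -5.9047e-05 rad = -12.179″.

Δφ = -12.2″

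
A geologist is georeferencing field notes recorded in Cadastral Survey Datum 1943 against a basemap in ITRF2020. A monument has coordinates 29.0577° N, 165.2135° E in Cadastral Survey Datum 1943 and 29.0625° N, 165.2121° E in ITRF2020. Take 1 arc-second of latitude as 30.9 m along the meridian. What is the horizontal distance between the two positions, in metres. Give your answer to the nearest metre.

551 m

Δφ = 29.0625° − 29.0577° = +0.0048°; Δλ = 165.2121° − 165.2135° = -0.0014°.
1° of latitude = 3600 × 30.90 = 111240 m.
ΔN = Δφ × 111240 = 534.0 m; ΔE = Δλ × 111240 × cos(29.0577°) = -0.0014 × 111240 × 0.874131 = -136.1 m.
Distance = √(ΔE² + ΔN²) = √((-136.1)² + 534.0²) = 551.0 m.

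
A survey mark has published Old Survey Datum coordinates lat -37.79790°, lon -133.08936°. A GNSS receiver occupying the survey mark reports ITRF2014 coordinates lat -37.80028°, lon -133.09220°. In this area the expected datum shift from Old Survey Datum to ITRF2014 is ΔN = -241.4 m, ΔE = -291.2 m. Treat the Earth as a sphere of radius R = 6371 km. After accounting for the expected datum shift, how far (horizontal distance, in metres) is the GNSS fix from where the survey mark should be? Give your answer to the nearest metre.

Observed coordinate differences: Δφ = -0.00238°, Δλ = -0.00284°.
Converting to metres (1° lat = 111195 m, cos φ = 0.790177): observed ΔN = -264.6 m, observed ΔE = -249.5 m.
Subtracting the expected shift leaves a residual of -264.6 − (-241.4) = -23.2 m north and -249.5 − (-291.2) = 41.7 m east.
Residual distance = √((-23.2)² + 41.7²) = 47.7 m.

48 m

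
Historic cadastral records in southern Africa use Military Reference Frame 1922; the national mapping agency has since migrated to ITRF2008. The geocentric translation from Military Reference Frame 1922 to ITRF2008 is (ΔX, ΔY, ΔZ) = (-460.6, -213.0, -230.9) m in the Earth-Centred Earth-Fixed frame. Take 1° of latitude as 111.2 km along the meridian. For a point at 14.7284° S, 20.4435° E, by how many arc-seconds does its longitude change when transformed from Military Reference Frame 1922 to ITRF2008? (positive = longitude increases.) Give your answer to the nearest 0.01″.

sin φ = -0.254237, cos φ = 0.967142, sin λ = 0.349284, cos λ = 0.937017.
East component: ΔE = −sin λ·ΔX + cos λ·ΔY = −(0.349284)(-460.6) + (0.937017)(-213.0) = -38.70 m.
1° of latitude spans 111200 m; at latitude φ, 1° of longitude spans that × cos φ = 107546.2 m, so Δλ = -38.70 / 107546.2 × 3600 = -1.296″.

Δλ = -1.30″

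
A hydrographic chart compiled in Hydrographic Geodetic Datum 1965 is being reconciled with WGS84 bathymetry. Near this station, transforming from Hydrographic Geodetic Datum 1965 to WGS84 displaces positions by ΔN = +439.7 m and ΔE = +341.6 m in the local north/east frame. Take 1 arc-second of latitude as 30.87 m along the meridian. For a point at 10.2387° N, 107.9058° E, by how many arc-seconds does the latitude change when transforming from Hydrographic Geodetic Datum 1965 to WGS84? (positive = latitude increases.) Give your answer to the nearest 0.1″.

1″ of latitude = 30.87 m, so Δφ = 439.7 / 30.87 = 14.244″.

Δφ = 14.2″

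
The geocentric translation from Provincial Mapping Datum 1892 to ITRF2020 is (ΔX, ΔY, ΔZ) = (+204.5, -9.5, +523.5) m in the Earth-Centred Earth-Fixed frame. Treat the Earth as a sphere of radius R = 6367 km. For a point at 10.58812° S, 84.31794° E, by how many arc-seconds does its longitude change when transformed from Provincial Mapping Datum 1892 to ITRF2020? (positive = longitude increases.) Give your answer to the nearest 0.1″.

Δλ = -6.7″

sin φ = -0.183748, cos φ = 0.982973, sin λ = 0.995087, cos λ = 0.099008.
East component: ΔE = −sin λ·ΔX + cos λ·ΔY = −(0.995087)(204.5) + (0.099008)(-9.5) = -204.44 m.
1° of latitude spans πR/180 = 111125 m; at latitude φ, 1° of longitude spans that × cos φ = 109233.0 m, so Δλ = -204.44 / 109233.0 × 3600 = -6.738″.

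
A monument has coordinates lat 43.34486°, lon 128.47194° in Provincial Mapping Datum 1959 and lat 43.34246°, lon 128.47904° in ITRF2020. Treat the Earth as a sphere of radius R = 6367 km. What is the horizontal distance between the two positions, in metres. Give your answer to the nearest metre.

633 m

Δφ = 43.34246° − 43.34486° = -0.00240°; Δλ = 128.47904° − 128.47194° = +0.00710°.
1° along a meridian = πR/180 = 111125 m.
ΔN = Δφ × 111125 = -266.7 m; ΔE = Δλ × 111125 × cos(43.34486°) = +0.00710 × 111125 × 0.727236 = 573.8 m.
Distance = √(ΔE² + ΔN²) = √(573.8² + (-266.7)²) = 632.7 m.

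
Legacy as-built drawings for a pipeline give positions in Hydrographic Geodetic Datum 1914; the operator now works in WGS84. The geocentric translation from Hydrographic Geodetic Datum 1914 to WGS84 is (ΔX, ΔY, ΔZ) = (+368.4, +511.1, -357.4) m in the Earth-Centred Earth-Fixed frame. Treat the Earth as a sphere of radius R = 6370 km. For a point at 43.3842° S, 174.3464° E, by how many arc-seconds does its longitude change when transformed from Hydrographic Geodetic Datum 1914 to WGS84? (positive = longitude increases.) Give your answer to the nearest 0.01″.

sin φ = -0.686887, cos φ = 0.726764, sin λ = 0.098514, cos λ = -0.995136.
East component: ΔE = −sin λ·ΔX + cos λ·ΔY = −(0.098514)(368.4) + (-0.995136)(511.1) = -544.91 m.
1° of latitude spans πR/180 = 111177 m; at latitude φ, 1° of longitude spans that × cos φ = 80799.8 m, so Δλ = -544.91 / 80799.8 × 3600 = -24.278″.

Δλ = -24.28″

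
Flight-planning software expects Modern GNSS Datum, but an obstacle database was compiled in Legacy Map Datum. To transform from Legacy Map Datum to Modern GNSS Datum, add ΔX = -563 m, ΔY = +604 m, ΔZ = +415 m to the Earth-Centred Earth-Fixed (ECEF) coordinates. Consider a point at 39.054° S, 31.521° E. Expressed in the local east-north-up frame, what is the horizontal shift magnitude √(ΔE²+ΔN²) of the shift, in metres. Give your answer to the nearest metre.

The local east axis at (φ, λ) is (−sin λ, cos λ, 0), so ΔE = −sin(31.521°)·(-563) + cos(31.521°)·604 = 809.22 m.
The local north axis is (−sin φ cos λ, −sin φ sin λ, cos φ), giving ΔN = -302.380 + 198.957 + 322.269 = 218.85 m.
Horizontal magnitude = √(ΔE² + ΔN²) = √(809.22² + 218.85²) = 838.29 m.

838 m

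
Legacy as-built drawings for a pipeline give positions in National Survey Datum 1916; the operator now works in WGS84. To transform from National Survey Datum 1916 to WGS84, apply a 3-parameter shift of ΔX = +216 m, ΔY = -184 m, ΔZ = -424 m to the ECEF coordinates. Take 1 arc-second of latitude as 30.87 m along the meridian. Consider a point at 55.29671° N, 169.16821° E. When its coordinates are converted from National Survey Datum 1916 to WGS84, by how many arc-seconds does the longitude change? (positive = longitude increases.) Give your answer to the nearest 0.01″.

sin φ = 0.822111, cos φ = 0.569327, sin λ = 0.187926, cos λ = -0.982183.
East component: ΔE = −sin λ·ΔX + cos λ·ΔY = −(0.187926)(216) + (-0.982183)(-184) = 140.13 m.
1° of latitude spans 3600 × 30.87 = 111132 m; at latitude φ, 1° of longitude spans that × cos φ = 63270.4 m, so Δλ = 140.13 / 63270.4 × 3600 = 7.973″.

Δλ = 7.97″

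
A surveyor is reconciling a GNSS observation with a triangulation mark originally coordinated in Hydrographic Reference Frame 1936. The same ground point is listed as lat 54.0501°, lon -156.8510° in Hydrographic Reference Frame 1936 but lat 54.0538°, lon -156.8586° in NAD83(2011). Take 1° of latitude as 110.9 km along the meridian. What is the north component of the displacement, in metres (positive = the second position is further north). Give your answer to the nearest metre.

ΔN = 410 m

Δφ = 54.0538° − 54.0501° = +0.0037°; Δλ = -156.8586° − -156.8510° = -0.0076°.
ΔN = Δφ × 110900 = 410.3 m; ΔE = Δλ × 110900 × cos(54.0501°) = -0.0076 × 110900 × 0.587078 = -494.8 m.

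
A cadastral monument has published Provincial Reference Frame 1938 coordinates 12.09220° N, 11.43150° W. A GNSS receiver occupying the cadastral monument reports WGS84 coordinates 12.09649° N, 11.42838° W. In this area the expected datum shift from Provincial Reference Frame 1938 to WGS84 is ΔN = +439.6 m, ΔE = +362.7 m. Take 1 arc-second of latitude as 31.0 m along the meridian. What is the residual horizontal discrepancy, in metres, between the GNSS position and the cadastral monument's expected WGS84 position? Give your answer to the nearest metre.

Observed coordinate differences: Δφ = +0.00429°, Δλ = +0.00312°.
Converting to metres (1° lat = 111600 m, cos φ = 0.977812): observed ΔN = 478.8 m, observed ΔE = 340.5 m.
Subtracting the expected shift leaves a residual of 478.8 − (439.6) = 39.2 m north and 340.5 − (362.7) = -22.2 m east.
Residual distance = √(39.2² + (-22.2)²) = 45.0 m.

45 m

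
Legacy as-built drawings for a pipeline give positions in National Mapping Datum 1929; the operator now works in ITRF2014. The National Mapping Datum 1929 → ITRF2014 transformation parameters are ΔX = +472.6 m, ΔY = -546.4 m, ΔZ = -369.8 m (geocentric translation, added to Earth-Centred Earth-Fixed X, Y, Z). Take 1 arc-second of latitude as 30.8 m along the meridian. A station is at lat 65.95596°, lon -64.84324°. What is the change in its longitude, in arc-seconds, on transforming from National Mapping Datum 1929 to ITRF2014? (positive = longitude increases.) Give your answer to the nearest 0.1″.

Δλ = 15.6″

sin φ = 0.913233, cos φ = 0.407439, sin λ = -0.905148, cos λ = 0.425096.
East component: ΔE = −sin λ·ΔX + cos λ·ΔY = −(-0.905148)(472.6) + (0.425096)(-546.4) = 195.50 m.
1° of latitude spans 3600 × 30.80 = 110880 m; at latitude φ, 1° of longitude spans that × cos φ = 45176.8 m, so Δλ = 195.50 / 45176.8 × 3600 = 15.579″.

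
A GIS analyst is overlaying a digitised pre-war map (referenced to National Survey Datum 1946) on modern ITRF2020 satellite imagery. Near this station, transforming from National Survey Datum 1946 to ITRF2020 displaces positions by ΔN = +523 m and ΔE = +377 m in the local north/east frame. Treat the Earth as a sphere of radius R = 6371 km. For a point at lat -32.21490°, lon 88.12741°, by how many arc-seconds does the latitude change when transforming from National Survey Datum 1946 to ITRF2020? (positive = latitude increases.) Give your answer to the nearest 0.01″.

On a sphere of radius R, 1 rad of latitude = R, so Δφ = ΔN / R = 523.0 / 6371000 = 8.2091e-05 rad = 16.932″.

Δφ = 16.93″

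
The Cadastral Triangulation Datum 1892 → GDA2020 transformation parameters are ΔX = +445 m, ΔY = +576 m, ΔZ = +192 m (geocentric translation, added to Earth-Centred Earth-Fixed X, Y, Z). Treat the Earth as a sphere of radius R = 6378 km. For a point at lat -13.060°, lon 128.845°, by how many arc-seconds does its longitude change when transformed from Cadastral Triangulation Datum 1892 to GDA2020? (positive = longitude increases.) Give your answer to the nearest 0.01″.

Δλ = -23.50″

sin φ = -0.225971, cos φ = 0.974134, sin λ = 0.778846, cos λ = -0.627216.
East component: ΔE = −sin λ·ΔX + cos λ·ΔY = −(0.778846)(445) + (-0.627216)(576) = -707.86 m.
1° of latitude spans πR/180 = 111317 m; at latitude φ, 1° of longitude spans that × cos φ = 108437.8 m, so Δλ = -707.86 / 108437.8 × 3600 = -23.500″.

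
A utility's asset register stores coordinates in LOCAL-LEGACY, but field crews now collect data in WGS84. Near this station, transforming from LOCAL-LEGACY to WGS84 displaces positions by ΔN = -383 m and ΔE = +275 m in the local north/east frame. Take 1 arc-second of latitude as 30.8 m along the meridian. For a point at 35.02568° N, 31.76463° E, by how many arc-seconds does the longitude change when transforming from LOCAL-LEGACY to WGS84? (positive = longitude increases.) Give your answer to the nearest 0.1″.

At latitude 35.02568°, cos φ = 0.818895.
1″ of longitude at this latitude = 30.80 × cos φ = 25.2220 m, so Δλ = 275.0 / 25.2220 = 10.903″.

Δλ = 10.9″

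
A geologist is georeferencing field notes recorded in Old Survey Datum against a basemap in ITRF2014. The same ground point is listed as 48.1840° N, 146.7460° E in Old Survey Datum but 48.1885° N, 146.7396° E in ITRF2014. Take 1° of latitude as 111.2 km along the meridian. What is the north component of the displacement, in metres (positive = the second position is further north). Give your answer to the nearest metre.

Δφ = 48.1885° − 48.1840° = +0.0045°; Δλ = 146.7396° − 146.7460° = -0.0064°.
ΔN = Δφ × 111200 = 500.4 m; ΔE = Δλ × 111200 × cos(48.1840°) = -0.0064 × 111200 × 0.666741 = -474.5 m.

ΔN = 500 m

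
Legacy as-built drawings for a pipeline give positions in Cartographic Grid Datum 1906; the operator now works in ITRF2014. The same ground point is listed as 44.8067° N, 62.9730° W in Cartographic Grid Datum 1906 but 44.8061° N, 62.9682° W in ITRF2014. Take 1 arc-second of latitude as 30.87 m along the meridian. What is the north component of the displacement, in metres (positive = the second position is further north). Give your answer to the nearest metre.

ΔN = -67 m

Δφ = 44.8061° − 44.8067° = -0.0006°; Δλ = -62.9682° − -62.9730° = +0.0048°.
1° of latitude = 3600 × 30.87 = 111132 m.
ΔN = Δφ × 111132 = -66.7 m; ΔE = Δλ × 111132 × cos(44.8067°) = +0.0048 × 111132 × 0.709488 = 378.5 m.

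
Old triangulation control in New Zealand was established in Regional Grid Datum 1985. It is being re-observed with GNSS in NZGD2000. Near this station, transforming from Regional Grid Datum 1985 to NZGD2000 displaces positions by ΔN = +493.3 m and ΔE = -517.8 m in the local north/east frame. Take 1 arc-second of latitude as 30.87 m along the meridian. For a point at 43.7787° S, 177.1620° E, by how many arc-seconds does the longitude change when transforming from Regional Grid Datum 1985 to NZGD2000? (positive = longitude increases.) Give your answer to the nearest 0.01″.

Δλ = -23.23″

At latitude -43.7787°, cos φ = 0.722017.
1″ of longitude at this latitude = 30.87 × cos φ = 22.2887 m, so Δλ = -517.8 / 22.2887 = -23.232″.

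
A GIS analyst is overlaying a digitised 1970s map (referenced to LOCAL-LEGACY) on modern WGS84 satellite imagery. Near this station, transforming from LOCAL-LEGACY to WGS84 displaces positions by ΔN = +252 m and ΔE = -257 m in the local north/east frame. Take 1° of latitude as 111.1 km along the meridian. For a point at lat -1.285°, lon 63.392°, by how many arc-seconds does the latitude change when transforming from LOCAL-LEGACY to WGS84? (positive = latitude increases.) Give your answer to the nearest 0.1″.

1° of latitude = 111.1 km, so Δφ = 252.0 / 111100 = 0.0022682° = 8.166″.

Δφ = 8.2″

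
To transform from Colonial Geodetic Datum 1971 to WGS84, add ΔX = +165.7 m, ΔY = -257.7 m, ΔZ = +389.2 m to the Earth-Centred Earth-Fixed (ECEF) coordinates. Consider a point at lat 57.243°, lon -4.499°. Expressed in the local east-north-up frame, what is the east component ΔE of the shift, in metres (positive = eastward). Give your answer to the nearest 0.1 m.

ΔE = -243.9 m

At φ = 57.243°, λ = -4.499°: sin φ = 0.840973, cos φ = 0.541077, sin λ = -0.078442, cos λ = 0.996919.
ΔE = −sin λ·ΔX + cos λ·ΔY = −(-0.078442)·(165.7) + (0.996919)·(-257.7) = -243.91 m.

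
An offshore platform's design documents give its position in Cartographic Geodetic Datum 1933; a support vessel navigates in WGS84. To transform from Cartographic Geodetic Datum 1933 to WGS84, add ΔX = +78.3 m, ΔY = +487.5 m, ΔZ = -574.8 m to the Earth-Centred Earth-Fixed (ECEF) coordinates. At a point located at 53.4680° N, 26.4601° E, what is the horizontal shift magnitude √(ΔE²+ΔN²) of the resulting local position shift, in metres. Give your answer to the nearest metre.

The local east axis at (φ, λ) is (−sin λ, cos λ, 0), so ΔE = −sin(26.4601°)·78.3 + cos(26.4601°)·487.5 = 401.54 m.
The local north axis is (−sin φ cos λ, −sin φ sin λ, cos φ), giving ΔN = -56.325 − 174.540 − 342.162 = -573.03 m.
Horizontal magnitude = √(ΔE² + ΔN²) = √(401.54² + (-573.03)²) = 699.71 m.

700 m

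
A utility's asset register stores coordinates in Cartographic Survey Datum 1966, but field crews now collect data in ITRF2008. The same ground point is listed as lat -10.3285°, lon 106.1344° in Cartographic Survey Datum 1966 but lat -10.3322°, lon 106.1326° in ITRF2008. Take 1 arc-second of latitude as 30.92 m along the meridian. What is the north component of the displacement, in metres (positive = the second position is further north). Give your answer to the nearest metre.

Δφ = -10.3322° − -10.3285° = -0.0037°; Δλ = 106.1326° − 106.1344° = -0.0018°.
1° of latitude = 3600 × 30.92 = 111312 m.
ΔN = Δφ × 111312 = -411.9 m; ΔE = Δλ × 111312 × cos(-10.3285°) = -0.0018 × 111312 × 0.983796 = -197.1 m.

ΔN = -412 m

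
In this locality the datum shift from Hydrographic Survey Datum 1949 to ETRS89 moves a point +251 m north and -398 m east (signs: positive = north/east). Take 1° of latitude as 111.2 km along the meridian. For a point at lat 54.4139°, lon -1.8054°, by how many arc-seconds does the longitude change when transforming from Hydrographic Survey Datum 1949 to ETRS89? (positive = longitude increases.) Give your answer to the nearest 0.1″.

Δλ = -22.1″

At latitude 54.4139°, cos φ = 0.581926.
1° of longitude at this latitude = 111.2 × cos φ = 64.71 km, so Δλ = -398.0 / 64710.1 = -0.0061505° = -22.142″.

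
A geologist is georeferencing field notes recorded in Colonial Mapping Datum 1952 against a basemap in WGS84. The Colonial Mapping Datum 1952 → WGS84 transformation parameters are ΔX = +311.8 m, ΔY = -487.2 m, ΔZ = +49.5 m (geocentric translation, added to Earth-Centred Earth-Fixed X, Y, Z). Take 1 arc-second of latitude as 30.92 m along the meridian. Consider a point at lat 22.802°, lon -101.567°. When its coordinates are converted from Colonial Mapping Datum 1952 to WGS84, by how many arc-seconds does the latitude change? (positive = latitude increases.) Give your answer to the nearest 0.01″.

Δφ = -3.72″

sin φ = 0.387548, cos φ = 0.921850, sin λ = -0.979691, cos λ = -0.200514.
North component: ΔN = −sin φ cos λ·ΔX − sin φ sin λ·ΔY + cos φ·ΔZ = −(0.387548)(-0.200514)(311.8) − (0.387548)(-0.979691)(-487.2) + (0.921850)(49.5) = -115.12 m.
1° of latitude spans 3600 × 30.92 = 111312 m, so Δφ = -115.12 / 111312 × 3600 = -3.723″.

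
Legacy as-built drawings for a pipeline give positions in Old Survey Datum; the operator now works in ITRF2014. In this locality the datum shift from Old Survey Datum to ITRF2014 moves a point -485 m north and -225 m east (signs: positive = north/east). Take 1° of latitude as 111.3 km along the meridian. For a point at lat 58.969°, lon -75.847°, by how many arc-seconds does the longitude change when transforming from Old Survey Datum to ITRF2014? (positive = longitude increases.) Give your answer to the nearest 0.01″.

Δλ = -14.12″

At latitude 58.969°, cos φ = 0.515502.
1° of longitude at this latitude = 111.3 × cos φ = 57.38 km, so Δλ = -225.0 / 57375.3 = -0.0039215° = -14.118″.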